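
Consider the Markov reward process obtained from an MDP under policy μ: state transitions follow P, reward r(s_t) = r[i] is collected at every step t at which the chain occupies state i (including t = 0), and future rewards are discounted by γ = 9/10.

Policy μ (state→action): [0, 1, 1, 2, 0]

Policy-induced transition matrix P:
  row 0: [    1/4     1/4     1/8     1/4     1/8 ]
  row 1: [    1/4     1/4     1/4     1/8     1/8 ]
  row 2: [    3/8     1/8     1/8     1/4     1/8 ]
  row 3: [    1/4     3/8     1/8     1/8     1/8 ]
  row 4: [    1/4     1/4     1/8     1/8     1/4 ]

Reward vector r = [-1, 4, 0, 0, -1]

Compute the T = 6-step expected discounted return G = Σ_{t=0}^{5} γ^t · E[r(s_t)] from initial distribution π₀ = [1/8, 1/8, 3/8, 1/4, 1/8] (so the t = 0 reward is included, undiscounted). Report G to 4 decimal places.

G = 2.3802

t=0: π = [0.1250, 0.1250, 0.3750, 0.2500, 0.1250], E[r] = 0.2500, γ^t·E[r] = 0.250000, running G = 0.250000
t=1: π = [0.2969, 0.2344, 0.1406, 0.1875, 0.1406], E[r] = 0.5000, γ^t·E[r] = 0.450000, running G = 0.700000
t=2: π = [0.2676, 0.2559, 0.1543, 0.1797, 0.1426], E[r] = 0.6133, γ^t·E[r] = 0.496758, running G = 1.196758
t=3: π = [0.2693, 0.2532, 0.1570, 0.1777, 0.1428], E[r] = 0.6006, γ^t·E[r] = 0.437827, running G = 1.634585
t=4: π = [0.2696, 0.2526, 0.1566, 0.1783, 0.1429], E[r] = 0.5979, γ^t·E[r] = 0.392282, running G = 2.026867
t=5: π = [0.2696, 0.2527, 0.1566, 0.1783, 0.1429], E[r] = 0.5984, γ^t·E[r] = 0.353338, running G = 2.380205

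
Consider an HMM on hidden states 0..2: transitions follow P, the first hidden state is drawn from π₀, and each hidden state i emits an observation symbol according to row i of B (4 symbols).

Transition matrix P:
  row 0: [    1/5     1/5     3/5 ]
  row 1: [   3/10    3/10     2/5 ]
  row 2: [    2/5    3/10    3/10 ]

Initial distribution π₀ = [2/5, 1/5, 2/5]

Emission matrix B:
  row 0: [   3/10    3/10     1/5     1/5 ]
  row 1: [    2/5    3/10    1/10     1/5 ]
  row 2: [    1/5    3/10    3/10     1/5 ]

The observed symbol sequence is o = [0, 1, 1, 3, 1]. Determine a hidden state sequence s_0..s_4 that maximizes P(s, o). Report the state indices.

path = [0, 2, 0, 2, 0]

t=0: δ = [1.200e-01, 8.000e-02, 8.000e-02]  (obs o_0=0)
t=1: δ = [9.600e-03, 7.200e-03, 2.160e-02]  ψ = [2, 0, 0]  (obs o_1=1)
t=2: δ = [2.592e-03, 1.944e-03, 1.944e-03]  ψ = [2, 2, 2]  (obs o_2=1)
t=3: δ = [1.555e-04, 1.166e-04, 3.110e-04]  ψ = [2, 1, 0]  (obs o_3=3)
t=4: δ = [3.732e-05, 2.799e-05, 2.799e-05]  ψ = [2, 2, 0]  (obs o_4=1)
backtrack: best end state = 0; path = [0, 2, 0, 2, 0]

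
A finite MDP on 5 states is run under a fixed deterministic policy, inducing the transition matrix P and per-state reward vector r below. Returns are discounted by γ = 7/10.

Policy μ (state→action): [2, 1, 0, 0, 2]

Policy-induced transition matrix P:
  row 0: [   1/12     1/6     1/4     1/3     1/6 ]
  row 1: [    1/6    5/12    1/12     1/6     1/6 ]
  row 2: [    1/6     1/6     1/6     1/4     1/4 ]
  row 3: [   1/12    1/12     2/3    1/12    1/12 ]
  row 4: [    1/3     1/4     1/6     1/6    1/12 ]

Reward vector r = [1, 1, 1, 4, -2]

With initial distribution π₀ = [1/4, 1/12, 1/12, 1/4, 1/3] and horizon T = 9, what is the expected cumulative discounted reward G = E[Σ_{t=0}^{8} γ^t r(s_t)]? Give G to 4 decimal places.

t=0: π = [0.2500, 0.0833, 0.0833, 0.2500, 0.3333], E[r] = 0.7500, γ^t·E[r] = 0.750000, running G = 0.750000
t=1: π = [0.1806, 0.1944, 0.3056, 0.1944, 0.1250], E[r] = 1.2083, γ^t·E[r] = 0.845833, running G = 1.595833
t=2: π = [0.1563, 0.2095, 0.2627, 0.2060, 0.1655], E[r] = 1.1215, γ^t·E[r] = 0.549549, running G = 2.145382
t=3: π = [0.1641, 0.2157, 0.2652, 0.1974, 0.1576], E[r] = 1.1195, γ^t·E[r] = 0.383989, running G = 2.529371
t=4: π = [0.1628, 0.2173, 0.2611, 0.1997, 0.1592], E[r] = 1.1214, γ^t·E[r] = 0.269256, running G = 2.798627
t=5: π = [0.1630, 0.2176, 0.2620, 0.1989, 0.1585], E[r] = 1.1212, γ^t·E[r] = 0.188440, running G = 2.987067
t=6: π = [0.1629, 0.2177, 0.2616, 0.1991, 0.1587], E[r] = 1.1211, γ^t·E[r] = 0.131899, running G = 3.118966
t=7: π = [0.1630, 0.2177, 0.2616, 0.1990, 0.1586], E[r] = 1.1211, γ^t·E[r] = 0.092331, running G = 3.211297
t=8: π = [0.1629, 0.2177, 0.2616, 0.1990, 0.1587], E[r] = 1.1211, γ^t·E[r] = 0.064631, running G = 3.275928

G = 3.2759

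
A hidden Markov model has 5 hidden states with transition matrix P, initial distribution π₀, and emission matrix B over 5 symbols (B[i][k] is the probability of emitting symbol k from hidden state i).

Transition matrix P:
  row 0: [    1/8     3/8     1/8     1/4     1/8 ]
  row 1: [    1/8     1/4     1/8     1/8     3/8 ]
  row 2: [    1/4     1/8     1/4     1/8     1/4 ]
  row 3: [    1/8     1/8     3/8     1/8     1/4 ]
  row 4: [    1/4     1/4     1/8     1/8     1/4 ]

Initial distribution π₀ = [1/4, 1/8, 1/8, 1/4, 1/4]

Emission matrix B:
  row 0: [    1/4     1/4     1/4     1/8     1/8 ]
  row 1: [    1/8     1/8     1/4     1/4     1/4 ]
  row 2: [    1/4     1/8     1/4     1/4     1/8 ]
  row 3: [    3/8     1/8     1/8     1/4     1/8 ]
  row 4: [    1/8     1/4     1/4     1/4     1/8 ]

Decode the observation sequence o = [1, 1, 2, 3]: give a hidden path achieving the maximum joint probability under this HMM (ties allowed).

path = [4, 0, 1, 4]

t=0: δ = [6.250e-02, 1.562e-02, 1.562e-02, 3.125e-02, 6.250e-02]  (obs o_0=1)
t=1: δ = [3.906e-03, 2.930e-03, 1.465e-03, 1.953e-03, 3.906e-03]  ψ = [4, 0, 3, 0, 4]  (obs o_1=1)
t=2: δ = [2.441e-04, 3.662e-04, 1.831e-04, 1.221e-04, 2.747e-04]  ψ = [4, 0, 3, 0, 1]  (obs o_2=2)
t=3: δ = [8.583e-06, 2.289e-05, 1.144e-05, 1.526e-05, 3.433e-05]  ψ = [4, 0, 1, 0, 1]  (obs o_3=3)
backtrack: best end state = 4; path = [4, 0, 1, 4]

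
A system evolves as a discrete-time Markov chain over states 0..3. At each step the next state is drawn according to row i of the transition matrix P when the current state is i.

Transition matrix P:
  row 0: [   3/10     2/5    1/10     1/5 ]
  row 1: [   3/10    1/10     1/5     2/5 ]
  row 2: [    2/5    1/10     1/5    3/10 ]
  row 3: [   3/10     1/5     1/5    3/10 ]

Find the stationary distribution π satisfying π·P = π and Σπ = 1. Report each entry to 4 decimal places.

Balance equations π_j = Σ_i π_i·P[i][j]:
  π_0 = 3/10·π_0 + 3/10·π_1 + 2/5·π_2 + 3/10·π_3
  π_1 = 2/5·π_0 + 1/10·π_1 + 1/10·π_2 + 1/5·π_3
  π_2 = 1/10·π_0 + 1/5·π_1 + 1/5·π_2 + 1/5·π_3
  normalize: π_0 + π_1 + π_2 + π_3 = 1
Solving the linear system gives exactly π = [32/101, 249/1111, 17/101, 323/1111].

π = [0.3168, 0.2241, 0.1683, 0.2907]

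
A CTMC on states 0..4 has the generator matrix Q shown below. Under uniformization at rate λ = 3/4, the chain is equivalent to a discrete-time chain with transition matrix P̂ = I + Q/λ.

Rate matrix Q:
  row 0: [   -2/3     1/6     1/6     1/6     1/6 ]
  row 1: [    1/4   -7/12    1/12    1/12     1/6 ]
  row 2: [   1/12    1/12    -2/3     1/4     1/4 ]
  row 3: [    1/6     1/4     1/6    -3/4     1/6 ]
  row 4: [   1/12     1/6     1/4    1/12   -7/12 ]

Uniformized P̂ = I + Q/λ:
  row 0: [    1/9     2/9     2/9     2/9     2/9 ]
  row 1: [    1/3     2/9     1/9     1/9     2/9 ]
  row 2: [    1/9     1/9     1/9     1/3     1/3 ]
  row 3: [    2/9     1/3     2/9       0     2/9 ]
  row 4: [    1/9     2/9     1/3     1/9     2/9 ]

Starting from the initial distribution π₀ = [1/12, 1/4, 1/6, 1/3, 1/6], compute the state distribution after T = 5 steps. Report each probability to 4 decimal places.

π = [0.1770, 0.2173, 0.2028, 0.1582, 0.2447]

t=0: π = [0.0833, 0.2500, 0.1667, 0.3333, 0.1667]
t=1: π = [0.2037, 0.2407, 0.1944, 0.1204, 0.2407]
t=2: π = [0.1780, 0.2140, 0.2006, 0.1636, 0.2438]
t=3: π = [0.1768, 0.2181, 0.2032, 0.1573, 0.2445]
t=4: π = [0.1771, 0.2171, 0.2026, 0.1584, 0.2448]
t=5: π = [0.1770, 0.2173, 0.2028, 0.1582, 0.2447]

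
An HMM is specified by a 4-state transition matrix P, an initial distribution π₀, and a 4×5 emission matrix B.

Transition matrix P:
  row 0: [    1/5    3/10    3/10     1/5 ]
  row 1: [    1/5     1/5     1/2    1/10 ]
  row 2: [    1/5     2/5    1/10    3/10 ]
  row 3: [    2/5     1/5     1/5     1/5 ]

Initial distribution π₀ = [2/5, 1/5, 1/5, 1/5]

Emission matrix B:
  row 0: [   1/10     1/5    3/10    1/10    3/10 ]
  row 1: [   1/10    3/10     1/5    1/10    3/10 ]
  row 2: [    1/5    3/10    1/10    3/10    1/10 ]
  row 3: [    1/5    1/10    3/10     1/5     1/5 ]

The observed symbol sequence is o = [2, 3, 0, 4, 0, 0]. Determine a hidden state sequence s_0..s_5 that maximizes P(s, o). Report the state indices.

path = [0, 2, 3, 0, 2, 3]

t=0: δ = [1.200e-01, 4.000e-02, 2.000e-02, 6.000e-02]  (obs o_0=2)
t=1: δ = [2.400e-03, 3.600e-03, 1.080e-02, 4.800e-03]  ψ = [0, 0, 0, 0]  (obs o_1=3)
t=2: δ = [2.160e-04, 4.320e-04, 3.600e-04, 6.480e-04]  ψ = [2, 2, 1, 2]  (obs o_2=0)
t=3: δ = [7.776e-05, 4.320e-05, 2.160e-05, 2.592e-05]  ψ = [3, 2, 1, 3]  (obs o_3=4)
t=4: δ = [1.555e-06, 2.333e-06, 4.666e-06, 3.110e-06]  ψ = [0, 0, 0, 0]  (obs o_4=0)
t=5: δ = [1.244e-07, 1.866e-07, 2.333e-07, 2.799e-07]  ψ = [3, 2, 1, 2]  (obs o_5=0)
backtrack: best end state = 3; path = [0, 2, 3, 0, 2, 3]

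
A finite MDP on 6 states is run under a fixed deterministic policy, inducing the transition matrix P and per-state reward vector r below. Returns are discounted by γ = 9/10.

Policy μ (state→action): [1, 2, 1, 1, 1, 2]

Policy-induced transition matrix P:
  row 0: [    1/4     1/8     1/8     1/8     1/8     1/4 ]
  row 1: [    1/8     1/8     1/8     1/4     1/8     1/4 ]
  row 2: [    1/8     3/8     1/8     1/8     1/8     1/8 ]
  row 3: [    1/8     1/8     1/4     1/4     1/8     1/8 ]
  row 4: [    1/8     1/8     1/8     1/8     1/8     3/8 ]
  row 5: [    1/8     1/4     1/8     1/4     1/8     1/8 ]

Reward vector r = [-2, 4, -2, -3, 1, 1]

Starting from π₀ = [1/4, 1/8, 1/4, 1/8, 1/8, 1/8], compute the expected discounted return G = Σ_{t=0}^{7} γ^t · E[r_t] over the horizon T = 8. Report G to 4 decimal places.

G = -1.0052

t=0: π = [0.2500, 0.1250, 0.2500, 0.1250, 0.1250, 0.1250], E[r] = -0.6250, γ^t·E[r] = -0.625000, running G = -0.625000
t=1: π = [0.1563, 0.2031, 0.1406, 0.1719, 0.1250, 0.2031], E[r] = 0.0313, γ^t·E[r] = 0.028125, running G = -0.596875
t=2: π = [0.1445, 0.1855, 0.1465, 0.1973, 0.1250, 0.2012], E[r] = -0.1055, γ^t·E[r] = -0.085430, running G = -0.682305
t=3: π = [0.1431, 0.1868, 0.1497, 0.1980, 0.1250, 0.1975], E[r] = -0.1099, γ^t·E[r] = -0.080090, running G = -0.762395
t=4: π = [0.1429, 0.1871, 0.1497, 0.1978, 0.1250, 0.1975], E[r] = -0.1077, γ^t·E[r] = -0.070680, running G = -0.833075
t=5: π = [0.1429, 0.1871, 0.1497, 0.1978, 0.1250, 0.1975], E[r] = -0.1076, γ^t·E[r] = -0.063517, running G = -0.896592
t=6: π = [0.1429, 0.1871, 0.1497, 0.1978, 0.1250, 0.1975], E[r] = -0.1076, γ^t·E[r] = -0.057183, running G = -0.953775
t=7: π = [0.1429, 0.1871, 0.1497, 0.1978, 0.1250, 0.1975], E[r] = -0.1076, γ^t·E[r] = -0.051465, running G = -1.005240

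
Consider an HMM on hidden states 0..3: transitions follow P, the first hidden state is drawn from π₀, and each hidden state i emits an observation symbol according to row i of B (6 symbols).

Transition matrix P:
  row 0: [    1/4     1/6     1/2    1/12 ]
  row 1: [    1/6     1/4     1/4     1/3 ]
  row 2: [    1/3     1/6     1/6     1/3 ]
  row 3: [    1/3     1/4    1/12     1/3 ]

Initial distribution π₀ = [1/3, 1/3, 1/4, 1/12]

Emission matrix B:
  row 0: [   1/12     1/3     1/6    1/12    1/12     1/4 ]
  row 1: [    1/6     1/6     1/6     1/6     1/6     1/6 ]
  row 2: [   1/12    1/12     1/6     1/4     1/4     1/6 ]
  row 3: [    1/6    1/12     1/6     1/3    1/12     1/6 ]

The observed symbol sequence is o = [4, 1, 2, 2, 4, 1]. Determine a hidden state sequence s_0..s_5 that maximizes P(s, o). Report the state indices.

path = [2, 0, 2, 0, 2, 0]

t=0: δ = [2.778e-02, 5.556e-02, 6.250e-02, 6.944e-03]  (obs o_0=4)
t=1: δ = [6.944e-03, 2.315e-03, 1.157e-03, 1.736e-03]  ψ = [2, 1, 0, 2]  (obs o_1=1)
t=2: δ = [2.894e-04, 1.929e-04, 5.787e-04, 1.286e-04]  ψ = [0, 0, 0, 1]  (obs o_2=2)
t=3: δ = [3.215e-05, 1.608e-05, 2.411e-05, 3.215e-05]  ψ = [2, 2, 0, 2]  (obs o_3=2)
t=4: δ = [8.931e-07, 1.340e-06, 4.019e-06, 8.931e-07]  ψ = [3, 3, 0, 3]  (obs o_4=4)
t=5: δ = [4.465e-07, 1.116e-07, 5.582e-08, 1.116e-07]  ψ = [2, 2, 2, 2]  (obs o_5=1)
backtrack: best end state = 0; path = [2, 0, 2, 0, 2, 0]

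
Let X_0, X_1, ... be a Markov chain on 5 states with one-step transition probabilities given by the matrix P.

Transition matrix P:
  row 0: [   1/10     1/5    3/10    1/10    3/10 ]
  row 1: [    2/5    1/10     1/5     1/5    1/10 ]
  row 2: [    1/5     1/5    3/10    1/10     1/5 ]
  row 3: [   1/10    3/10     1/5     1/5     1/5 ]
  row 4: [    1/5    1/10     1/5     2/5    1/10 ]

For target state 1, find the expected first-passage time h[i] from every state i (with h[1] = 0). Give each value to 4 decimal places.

First-step conditioning: h[1] = 0; for i ≠ 1, h[i] = 1 + Σ_k P[i][k]·h[k].
  h[0] = 1 + 1/10·h[0] + 3/10·h[2] + 1/10·h[3] + 3/10·h[4]
  h[2] = 1 + 1/5·h[0] + 3/10·h[2] + 1/10·h[3] + 1/5·h[4]
  h[3] = 1 + 1/10·h[0] + 1/5·h[2] + 1/5·h[3] + 1/5·h[4]
  h[4] = 1 + 1/5·h[0] + 1/5·h[2] + 2/5·h[3] + 1/10·h[4]
Solving the 4×4 linear system over states ≠ 1 gives exactly h = [5490/1081, 0, 5460/1081, 4850/1081, 5790/1081] (h[1] = 0 is the target).

h = [5.0786, 0.0000, 5.0509, 4.4866, 5.3562]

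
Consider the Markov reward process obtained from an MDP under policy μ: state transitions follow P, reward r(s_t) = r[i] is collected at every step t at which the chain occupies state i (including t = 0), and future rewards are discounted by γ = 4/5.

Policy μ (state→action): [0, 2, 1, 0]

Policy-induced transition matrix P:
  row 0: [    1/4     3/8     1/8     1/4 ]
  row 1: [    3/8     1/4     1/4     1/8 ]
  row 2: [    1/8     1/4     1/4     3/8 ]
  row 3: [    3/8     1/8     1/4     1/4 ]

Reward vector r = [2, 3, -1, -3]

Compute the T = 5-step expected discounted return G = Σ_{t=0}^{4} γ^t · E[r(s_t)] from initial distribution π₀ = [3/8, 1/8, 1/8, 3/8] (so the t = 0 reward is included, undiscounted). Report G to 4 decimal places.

t=0: π = [0.3750, 0.1250, 0.1250, 0.3750], E[r] = -0.1250, γ^t·E[r] = -0.125000, running G = -0.125000
t=1: π = [0.2969, 0.2500, 0.2031, 0.2500], E[r] = 0.3906, γ^t·E[r] = 0.312500, running G = 0.187500
t=2: π = [0.2871, 0.2559, 0.2129, 0.2441], E[r] = 0.3965, γ^t·E[r] = 0.253750, running G = 0.441250
t=3: π = [0.2859, 0.2554, 0.2141, 0.2446], E[r] = 0.3899, γ^t·E[r] = 0.199625, running G = 0.640875
t=4: π = [0.2857, 0.2552, 0.2143, 0.2448], E[r] = 0.3882, γ^t·E[r] = 0.158988, running G = 0.799863

G = 0.7999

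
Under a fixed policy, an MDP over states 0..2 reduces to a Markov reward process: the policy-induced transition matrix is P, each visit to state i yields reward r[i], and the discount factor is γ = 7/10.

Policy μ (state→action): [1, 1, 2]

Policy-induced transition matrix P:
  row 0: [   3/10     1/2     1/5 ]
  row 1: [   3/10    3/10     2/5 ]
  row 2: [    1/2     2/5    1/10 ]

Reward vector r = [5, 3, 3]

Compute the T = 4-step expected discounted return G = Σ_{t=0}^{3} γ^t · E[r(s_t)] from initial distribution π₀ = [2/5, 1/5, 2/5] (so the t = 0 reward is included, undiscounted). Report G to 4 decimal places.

G = 9.5062

t=0: π = [0.4000, 0.2000, 0.4000], E[r] = 3.8000, γ^t·E[r] = 3.800000, running G = 3.800000
t=1: π = [0.3800, 0.4200, 0.2000], E[r] = 3.7600, γ^t·E[r] = 2.632000, running G = 6.432000
t=2: π = [0.3400, 0.3960, 0.2640], E[r] = 3.6800, γ^t·E[r] = 1.803200, running G = 8.235200
t=3: π = [0.3528, 0.3944, 0.2528], E[r] = 3.7056, γ^t·E[r] = 1.271021, running G = 9.506221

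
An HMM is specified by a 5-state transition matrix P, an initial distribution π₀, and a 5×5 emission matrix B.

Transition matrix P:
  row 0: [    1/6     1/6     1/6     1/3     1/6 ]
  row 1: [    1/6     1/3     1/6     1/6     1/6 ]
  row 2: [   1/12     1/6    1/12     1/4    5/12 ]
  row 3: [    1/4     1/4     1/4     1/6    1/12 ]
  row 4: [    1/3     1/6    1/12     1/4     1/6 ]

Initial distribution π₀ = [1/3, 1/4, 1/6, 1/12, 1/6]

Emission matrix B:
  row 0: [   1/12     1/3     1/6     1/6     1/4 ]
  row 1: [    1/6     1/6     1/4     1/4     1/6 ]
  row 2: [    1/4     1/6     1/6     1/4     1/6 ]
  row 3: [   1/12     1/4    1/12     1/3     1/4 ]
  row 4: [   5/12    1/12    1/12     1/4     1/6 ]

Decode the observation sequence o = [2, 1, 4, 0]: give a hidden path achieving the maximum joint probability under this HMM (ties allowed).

path = [0, 3, 2, 4]

t=0: δ = [5.556e-02, 6.250e-02, 2.778e-02, 6.944e-03, 1.389e-02]  (obs o_0=2)
t=1: δ = [3.472e-03, 3.472e-03, 1.736e-03, 4.630e-03, 9.645e-04]  ψ = [1, 1, 1, 0, 2]  (obs o_1=1)
t=2: δ = [2.894e-04, 1.929e-04, 1.929e-04, 2.894e-04, 1.206e-04]  ψ = [3, 1, 3, 0, 2]  (obs o_2=4)
t=3: δ = [6.028e-06, 1.206e-05, 1.808e-05, 8.038e-06, 3.349e-05]  ψ = [3, 3, 3, 0, 2]  (obs o_3=0)
backtrack: best end state = 4; path = [0, 3, 2, 4]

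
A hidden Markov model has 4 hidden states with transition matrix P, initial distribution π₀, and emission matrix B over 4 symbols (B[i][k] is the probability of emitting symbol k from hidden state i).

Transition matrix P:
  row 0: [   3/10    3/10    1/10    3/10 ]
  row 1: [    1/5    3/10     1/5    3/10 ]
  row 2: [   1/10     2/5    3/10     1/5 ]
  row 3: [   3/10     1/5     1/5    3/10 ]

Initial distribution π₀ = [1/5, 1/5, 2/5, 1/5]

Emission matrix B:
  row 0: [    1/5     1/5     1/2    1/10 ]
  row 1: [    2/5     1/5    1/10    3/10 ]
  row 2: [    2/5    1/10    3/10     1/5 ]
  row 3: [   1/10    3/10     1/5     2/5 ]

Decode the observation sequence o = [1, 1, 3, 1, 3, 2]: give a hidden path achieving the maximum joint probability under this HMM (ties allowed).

path = [3, 3, 3, 3, 3, 0]

t=0: δ = [4.000e-02, 4.000e-02, 4.000e-02, 6.000e-02]  (obs o_0=1)
t=1: δ = [3.600e-03, 3.200e-03, 1.200e-03, 5.400e-03]  ψ = [3, 2, 2, 3]  (obs o_1=1)
t=2: δ = [1.620e-04, 3.240e-04, 2.160e-04, 6.480e-04]  ψ = [3, 0, 3, 3]  (obs o_2=3)
t=3: δ = [3.888e-05, 2.592e-05, 1.296e-05, 5.832e-05]  ψ = [3, 3, 3, 3]  (obs o_3=1)
t=4: δ = [1.750e-06, 3.499e-06, 2.333e-06, 6.998e-06]  ψ = [3, 0, 3, 3]  (obs o_4=3)
t=5: δ = [1.050e-06, 1.400e-07, 4.199e-07, 4.199e-07]  ψ = [3, 3, 3, 3]  (obs o_5=2)
backtrack: best end state = 0; path = [3, 3, 3, 3, 3, 0]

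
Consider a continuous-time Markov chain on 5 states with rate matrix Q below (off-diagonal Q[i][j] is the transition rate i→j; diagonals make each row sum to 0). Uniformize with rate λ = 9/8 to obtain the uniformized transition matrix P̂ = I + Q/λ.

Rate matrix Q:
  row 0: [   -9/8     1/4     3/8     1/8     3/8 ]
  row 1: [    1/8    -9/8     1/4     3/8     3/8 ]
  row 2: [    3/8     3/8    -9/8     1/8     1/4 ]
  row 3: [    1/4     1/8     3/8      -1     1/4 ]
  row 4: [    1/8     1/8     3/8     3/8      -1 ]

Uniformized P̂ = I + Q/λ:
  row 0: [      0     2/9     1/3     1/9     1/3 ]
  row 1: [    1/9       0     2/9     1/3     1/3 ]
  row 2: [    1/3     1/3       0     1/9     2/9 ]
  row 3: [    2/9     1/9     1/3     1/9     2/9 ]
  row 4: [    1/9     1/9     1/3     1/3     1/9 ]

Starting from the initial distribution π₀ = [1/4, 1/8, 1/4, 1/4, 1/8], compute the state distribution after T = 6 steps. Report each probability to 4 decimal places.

t=0: π = [0.2500, 0.1250, 0.2500, 0.2500, 0.1250]
t=1: π = [0.1667, 0.1806, 0.2361, 0.1667, 0.2500]
t=2: π = [0.1636, 0.1620, 0.2346, 0.2068, 0.2330]
t=3: π = [0.1680, 0.1634, 0.2371, 0.1989, 0.2325]
t=4: π = [0.1672, 0.1643, 0.2361, 0.1991, 0.2332]
t=5: π = [0.1671, 0.1639, 0.2364, 0.1995, 0.2331]
t=6: π = [0.1672, 0.1640, 0.2363, 0.1993, 0.2331]

π = [0.1672, 0.1640, 0.2363, 0.1993, 0.2331]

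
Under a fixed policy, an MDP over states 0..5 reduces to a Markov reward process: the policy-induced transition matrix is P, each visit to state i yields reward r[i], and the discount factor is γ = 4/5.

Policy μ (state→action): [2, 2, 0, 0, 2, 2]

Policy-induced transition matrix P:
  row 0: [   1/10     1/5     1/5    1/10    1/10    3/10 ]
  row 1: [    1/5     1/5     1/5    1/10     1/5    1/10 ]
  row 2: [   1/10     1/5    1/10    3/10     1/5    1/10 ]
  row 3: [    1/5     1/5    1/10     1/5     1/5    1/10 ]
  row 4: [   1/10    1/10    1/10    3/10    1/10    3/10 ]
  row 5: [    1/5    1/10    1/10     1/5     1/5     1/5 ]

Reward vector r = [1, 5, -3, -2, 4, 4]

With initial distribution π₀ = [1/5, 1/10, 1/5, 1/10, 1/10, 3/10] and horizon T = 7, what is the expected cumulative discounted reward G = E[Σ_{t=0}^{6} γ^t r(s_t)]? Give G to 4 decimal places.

G = 6.1989

t=0: π = [0.2000, 0.1000, 0.2000, 0.1000, 0.1000, 0.3000], E[r] = 1.5000, γ^t·E[r] = 1.500000, running G = 1.500000
t=1: π = [0.1500, 0.1600, 0.1300, 0.2000, 0.1700, 0.1900], E[r] = 1.6000, γ^t·E[r] = 1.280000, running G = 2.780000
t=2: π = [0.1550, 0.1640, 0.1310, 0.1990, 0.1680, 0.1830], E[r] = 1.5880, γ^t·E[r] = 1.016320, running G = 3.796320
t=3: π = [0.1546, 0.1649, 0.1319, 0.1980, 0.1677, 0.1829], E[r] = 1.5898, γ^t·E[r] = 0.813978, running G = 4.610298
t=4: π = [0.1546, 0.1649, 0.1320, 0.1980, 0.1678, 0.1828], E[r] = 1.5895, γ^t·E[r] = 0.651055, running G = 5.261353
t=5: π = [0.1546, 0.1649, 0.1320, 0.1980, 0.1678, 0.1827], E[r] = 1.5895, γ^t·E[r] = 0.520832, running G = 5.782185
t=6: π = [0.1546, 0.1649, 0.1320, 0.1980, 0.1678, 0.1827], E[r] = 1.5895, γ^t·E[r] = 0.416666, running G = 6.198851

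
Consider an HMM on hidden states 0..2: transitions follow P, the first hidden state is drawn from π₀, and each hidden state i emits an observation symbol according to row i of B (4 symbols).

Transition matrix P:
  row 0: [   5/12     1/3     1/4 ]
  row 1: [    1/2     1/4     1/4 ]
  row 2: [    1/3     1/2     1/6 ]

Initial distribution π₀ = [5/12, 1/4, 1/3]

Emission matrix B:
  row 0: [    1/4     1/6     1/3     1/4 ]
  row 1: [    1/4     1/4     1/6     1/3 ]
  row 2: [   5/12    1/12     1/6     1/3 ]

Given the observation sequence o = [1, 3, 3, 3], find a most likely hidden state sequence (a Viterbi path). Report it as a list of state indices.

t=0: δ = [6.944e-02, 6.250e-02, 2.778e-02]  (obs o_0=1)
t=1: δ = [7.812e-03, 7.716e-03, 5.787e-03]  ψ = [1, 0, 0]  (obs o_1=3)
t=2: δ = [9.645e-04, 9.645e-04, 6.510e-04]  ψ = [1, 2, 0]  (obs o_2=3)
t=3: δ = [1.206e-04, 1.085e-04, 8.038e-05]  ψ = [1, 2, 0]  (obs o_3=3)
backtrack: best end state = 0; path = [0, 2, 1, 0]

path = [0, 2, 1, 0]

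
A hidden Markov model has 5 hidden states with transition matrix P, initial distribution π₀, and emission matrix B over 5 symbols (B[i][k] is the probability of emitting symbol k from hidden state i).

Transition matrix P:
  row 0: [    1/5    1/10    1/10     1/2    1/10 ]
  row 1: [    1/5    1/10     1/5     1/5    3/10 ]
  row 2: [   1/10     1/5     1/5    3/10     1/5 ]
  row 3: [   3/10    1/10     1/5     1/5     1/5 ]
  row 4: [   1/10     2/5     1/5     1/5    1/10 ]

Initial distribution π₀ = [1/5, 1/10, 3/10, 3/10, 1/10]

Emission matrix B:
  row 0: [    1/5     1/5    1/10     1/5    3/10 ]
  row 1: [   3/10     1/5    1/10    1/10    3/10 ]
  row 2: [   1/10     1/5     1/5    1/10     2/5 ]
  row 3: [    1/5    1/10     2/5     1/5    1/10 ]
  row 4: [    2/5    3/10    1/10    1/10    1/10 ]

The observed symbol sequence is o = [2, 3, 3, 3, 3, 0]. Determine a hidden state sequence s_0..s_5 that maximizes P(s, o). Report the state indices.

t=0: δ = [2.000e-02, 1.000e-02, 6.000e-02, 1.200e-01, 1.000e-02]  (obs o_0=2)
t=1: δ = [7.200e-03, 1.200e-03, 2.400e-03, 4.800e-03, 2.400e-03]  ψ = [3, 2, 3, 3, 3]  (obs o_1=3)
t=2: δ = [2.880e-04, 9.600e-05, 9.600e-05, 7.200e-04, 9.600e-05]  ψ = [0, 4, 3, 0, 3]  (obs o_2=3)
t=3: δ = [4.320e-05, 7.200e-06, 1.440e-05, 2.880e-05, 1.440e-05]  ψ = [3, 3, 3, 0, 3]  (obs o_3=3)
t=4: δ = [1.728e-06, 5.760e-07, 5.760e-07, 4.320e-06, 5.760e-07]  ψ = [0, 4, 3, 0, 3]  (obs o_4=3)
t=5: δ = [2.592e-07, 1.296e-07, 8.640e-08, 1.728e-07, 3.456e-07]  ψ = [3, 3, 3, 0, 3]  (obs o_5=0)
backtrack: best end state = 4; path = [3, 0, 3, 0, 3, 4]

path = [3, 0, 3, 0, 3, 4]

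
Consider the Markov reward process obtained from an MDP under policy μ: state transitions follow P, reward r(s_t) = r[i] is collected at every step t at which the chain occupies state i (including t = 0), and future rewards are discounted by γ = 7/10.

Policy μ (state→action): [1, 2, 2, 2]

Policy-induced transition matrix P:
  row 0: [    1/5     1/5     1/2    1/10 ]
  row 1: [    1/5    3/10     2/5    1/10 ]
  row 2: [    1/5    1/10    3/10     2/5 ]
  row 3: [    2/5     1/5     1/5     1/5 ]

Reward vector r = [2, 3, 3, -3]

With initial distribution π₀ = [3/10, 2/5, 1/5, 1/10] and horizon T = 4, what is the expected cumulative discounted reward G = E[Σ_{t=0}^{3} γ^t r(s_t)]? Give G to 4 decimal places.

t=0: π = [0.3000, 0.4000, 0.2000, 0.1000], E[r] = 2.1000, γ^t·E[r] = 2.100000, running G = 2.100000
t=1: π = [0.2200, 0.2200, 0.3900, 0.1700], E[r] = 1.7600, γ^t·E[r] = 1.232000, running G = 3.332000
t=2: π = [0.2340, 0.1830, 0.3490, 0.2340], E[r] = 1.3620, γ^t·E[r] = 0.667380, running G = 3.999380
t=3: π = [0.2468, 0.1834, 0.3417, 0.2281], E[r] = 1.3846, γ^t·E[r] = 0.474918, running G = 4.474298

G = 4.4743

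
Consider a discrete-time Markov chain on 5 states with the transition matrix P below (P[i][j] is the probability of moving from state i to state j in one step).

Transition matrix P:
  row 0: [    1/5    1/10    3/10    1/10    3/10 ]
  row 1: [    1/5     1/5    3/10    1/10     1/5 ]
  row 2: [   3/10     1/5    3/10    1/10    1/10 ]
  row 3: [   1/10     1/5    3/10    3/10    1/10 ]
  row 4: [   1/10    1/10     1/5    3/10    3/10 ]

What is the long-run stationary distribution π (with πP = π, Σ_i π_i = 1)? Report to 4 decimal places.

Balance equations π_j = Σ_i π_i·P[i][j]:
  π_0 = 1/5·π_0 + 1/5·π_1 + 3/10·π_2 + 1/10·π_3 + 1/10·π_4
  π_1 = 1/10·π_0 + 1/5·π_1 + 1/5·π_2 + 1/5·π_3 + 1/10·π_4
  π_2 = 3/10·π_0 + 3/10·π_1 + 3/10·π_2 + 3/10·π_3 + 1/5·π_4
  π_3 = 1/10·π_0 + 1/10·π_1 + 1/10·π_2 + 3/10·π_3 + 3/10·π_4
  normalize: π_0 + π_1 + π_2 + π_3 + π_4 = 1
Solving the linear system gives exactly π = [237/1238, 100/619, 695/2476, 429/2476, 239/1238].

π = [0.1914, 0.1616, 0.2807, 0.1733, 0.1931]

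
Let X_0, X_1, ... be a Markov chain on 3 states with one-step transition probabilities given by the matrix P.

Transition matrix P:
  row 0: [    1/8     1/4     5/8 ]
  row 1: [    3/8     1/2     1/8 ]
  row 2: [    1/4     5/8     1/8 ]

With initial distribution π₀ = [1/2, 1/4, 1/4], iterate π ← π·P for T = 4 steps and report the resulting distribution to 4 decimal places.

π = [0.2729, 0.4634, 0.2637]

t=0: π = [0.5000, 0.2500, 0.2500]
t=1: π = [0.2188, 0.4063, 0.3750]
t=2: π = [0.2734, 0.4922, 0.2344]
t=3: π = [0.2773, 0.4609, 0.2617]
t=4: π = [0.2729, 0.4634, 0.2637]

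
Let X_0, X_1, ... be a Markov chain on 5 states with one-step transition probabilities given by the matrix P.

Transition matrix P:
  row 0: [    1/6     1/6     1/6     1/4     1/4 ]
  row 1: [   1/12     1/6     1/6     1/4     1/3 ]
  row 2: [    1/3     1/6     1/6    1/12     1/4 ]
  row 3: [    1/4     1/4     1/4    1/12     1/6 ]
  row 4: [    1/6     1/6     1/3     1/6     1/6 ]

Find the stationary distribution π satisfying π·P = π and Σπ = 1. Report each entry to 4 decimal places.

Balance equations π_j = Σ_i π_i·P[i][j]:
  π_0 = 1/6·π_0 + 1/12·π_1 + 1/3·π_2 + 1/4·π_3 + 1/6·π_4
  π_1 = 1/6·π_0 + 1/6·π_1 + 1/6·π_2 + 1/4·π_3 + 1/6·π_4
  π_2 = 1/6·π_0 + 1/6·π_1 + 1/6·π_2 + 1/4·π_3 + 1/3·π_4
  π_3 = 1/4·π_0 + 1/4·π_1 + 1/12·π_2 + 1/12·π_3 + 1/6·π_4
  normalize: π_0 + π_1 + π_2 + π_3 + π_4 = 1
Solving the linear system gives exactly π = [2661/13172, 1189/6586, 2887/13172, 548/3293, 1527/6586].

π = [0.2020, 0.1805, 0.2192, 0.1664, 0.2319]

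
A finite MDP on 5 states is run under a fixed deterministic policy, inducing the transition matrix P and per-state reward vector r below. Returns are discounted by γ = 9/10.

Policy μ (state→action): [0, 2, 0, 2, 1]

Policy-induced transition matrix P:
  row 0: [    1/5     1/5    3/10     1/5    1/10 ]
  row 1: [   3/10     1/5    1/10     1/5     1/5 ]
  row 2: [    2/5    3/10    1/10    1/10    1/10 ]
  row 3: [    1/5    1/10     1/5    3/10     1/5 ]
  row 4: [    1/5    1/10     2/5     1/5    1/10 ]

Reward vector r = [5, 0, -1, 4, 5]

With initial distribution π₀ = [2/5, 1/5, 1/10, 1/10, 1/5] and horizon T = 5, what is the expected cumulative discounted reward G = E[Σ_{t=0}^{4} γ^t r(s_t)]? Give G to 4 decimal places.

t=0: π = [0.4000, 0.2000, 0.1000, 0.1000, 0.2000], E[r] = 3.3000, γ^t·E[r] = 3.300000, running G = 3.300000
t=1: π = [0.2400, 0.1800, 0.2500, 0.2000, 0.1300], E[r] = 2.4000, γ^t·E[r] = 2.160000, running G = 5.460000
t=2: π = [0.2680, 0.1920, 0.2070, 0.1950, 0.1380], E[r] = 2.6030, γ^t·E[r] = 2.108430, running G = 7.568430
t=3: π = [0.2606, 0.1874, 0.2145, 0.1988, 0.1387], E[r] = 2.5772, γ^t·E[r] = 1.878779, running G = 9.447209
t=4: π = [0.2616, 0.1877, 0.2136, 0.1984, 0.1386], E[r] = 2.5814, γ^t·E[r] = 1.693663, running G = 11.140872

G = 11.1409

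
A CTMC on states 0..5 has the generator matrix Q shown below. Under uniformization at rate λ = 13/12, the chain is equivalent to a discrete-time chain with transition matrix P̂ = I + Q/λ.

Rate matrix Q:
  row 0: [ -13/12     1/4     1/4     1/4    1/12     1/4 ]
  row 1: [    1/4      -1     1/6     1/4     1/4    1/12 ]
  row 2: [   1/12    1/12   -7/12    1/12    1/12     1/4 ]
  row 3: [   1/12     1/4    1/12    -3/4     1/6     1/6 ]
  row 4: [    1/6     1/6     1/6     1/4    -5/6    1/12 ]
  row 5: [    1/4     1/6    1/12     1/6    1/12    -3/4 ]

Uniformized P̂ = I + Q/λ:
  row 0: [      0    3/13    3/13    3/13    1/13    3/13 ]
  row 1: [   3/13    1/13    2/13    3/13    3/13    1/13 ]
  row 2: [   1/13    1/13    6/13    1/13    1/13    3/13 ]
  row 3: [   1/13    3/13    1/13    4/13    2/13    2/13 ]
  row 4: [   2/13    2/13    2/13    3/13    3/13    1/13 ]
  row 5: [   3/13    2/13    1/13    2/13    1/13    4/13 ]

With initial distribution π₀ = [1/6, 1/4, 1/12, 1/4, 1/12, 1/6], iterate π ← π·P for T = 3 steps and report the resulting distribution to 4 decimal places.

π = [0.1296, 0.1538, 0.1901, 0.2050, 0.1390, 0.1825]

t=0: π = [0.1667, 0.2500, 0.0833, 0.2500, 0.0833, 0.1667]
t=1: π = [0.1346, 0.1603, 0.1603, 0.2244, 0.1474, 0.1731]
t=2: π = [0.1292, 0.1568, 0.1829, 0.2101, 0.1415, 0.1795]
t=3: π = [0.1296, 0.1538, 0.1901, 0.2050, 0.1390, 0.1825]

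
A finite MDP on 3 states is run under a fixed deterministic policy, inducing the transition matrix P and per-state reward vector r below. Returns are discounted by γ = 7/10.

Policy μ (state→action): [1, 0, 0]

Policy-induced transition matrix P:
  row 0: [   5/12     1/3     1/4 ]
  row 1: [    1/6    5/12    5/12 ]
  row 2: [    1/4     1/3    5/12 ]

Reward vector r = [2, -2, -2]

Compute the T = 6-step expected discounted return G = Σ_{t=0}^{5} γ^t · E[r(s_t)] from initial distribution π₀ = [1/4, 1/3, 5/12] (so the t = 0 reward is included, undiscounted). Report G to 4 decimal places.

G = -2.8340

t=0: π = [0.2500, 0.3333, 0.4167], E[r] = -1.0000, γ^t·E[r] = -1.000000, running G = -1.000000
t=1: π = [0.2639, 0.3611, 0.3750], E[r] = -0.9444, γ^t·E[r] = -0.661111, running G = -1.661111
t=2: π = [0.2639, 0.3634, 0.3727], E[r] = -0.9444, γ^t·E[r] = -0.462778, running G = -2.123889
t=3: π = [0.2637, 0.3636, 0.3727], E[r] = -0.9452, γ^t·E[r] = -0.324209, running G = -2.448098
t=4: π = [0.2636, 0.3636, 0.3727], E[r] = -0.9454, γ^t·E[r] = -0.226993, running G = -2.675091
t=5: π = [0.2636, 0.3636, 0.3727], E[r] = -0.9454, γ^t·E[r] = -0.158901, running G = -2.833992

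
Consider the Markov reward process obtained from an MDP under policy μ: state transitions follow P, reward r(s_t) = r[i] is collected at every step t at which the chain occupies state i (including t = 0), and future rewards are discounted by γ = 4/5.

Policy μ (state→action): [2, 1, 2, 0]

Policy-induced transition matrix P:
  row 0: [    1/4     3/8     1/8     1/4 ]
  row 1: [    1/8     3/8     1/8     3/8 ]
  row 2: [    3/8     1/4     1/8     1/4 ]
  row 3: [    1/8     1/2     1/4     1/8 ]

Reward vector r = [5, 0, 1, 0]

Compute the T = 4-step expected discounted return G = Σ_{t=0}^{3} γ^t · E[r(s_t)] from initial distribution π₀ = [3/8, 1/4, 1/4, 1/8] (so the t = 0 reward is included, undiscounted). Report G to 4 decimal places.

G = 4.4451

t=0: π = [0.3750, 0.2500, 0.2500, 0.1250], E[r] = 2.1250, γ^t·E[r] = 2.125000, running G = 2.125000
t=1: π = [0.2344, 0.3594, 0.1406, 0.2656], E[r] = 1.3125, γ^t·E[r] = 1.050000, running G = 3.175000
t=2: π = [0.1895, 0.3906, 0.1582, 0.2617], E[r] = 1.1055, γ^t·E[r] = 0.707500, running G = 3.882500
t=3: π = [0.1882, 0.3879, 0.1577, 0.2661], E[r] = 1.0989, γ^t·E[r] = 0.562625, running G = 4.445125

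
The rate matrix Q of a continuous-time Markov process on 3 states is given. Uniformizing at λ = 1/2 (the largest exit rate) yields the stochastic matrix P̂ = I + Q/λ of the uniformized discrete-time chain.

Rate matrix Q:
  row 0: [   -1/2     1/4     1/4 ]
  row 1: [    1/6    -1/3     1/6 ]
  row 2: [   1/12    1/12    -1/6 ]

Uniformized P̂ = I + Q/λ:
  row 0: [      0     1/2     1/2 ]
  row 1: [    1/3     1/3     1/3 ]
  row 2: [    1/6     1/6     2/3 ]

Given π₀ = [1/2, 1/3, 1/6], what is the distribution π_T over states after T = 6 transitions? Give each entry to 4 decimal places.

π = [0.1820, 0.2728, 0.5452]

t=0: π = [0.5000, 0.3333, 0.1667]
t=1: π = [0.1389, 0.3889, 0.4722]
t=2: π = [0.2083, 0.2778, 0.5139]
t=3: π = [0.1782, 0.2824, 0.5394]
t=4: π = [0.1840, 0.2731, 0.5428]
t=5: π = [0.1815, 0.2735, 0.5449]
t=6: π = [0.1820, 0.2728, 0.5452]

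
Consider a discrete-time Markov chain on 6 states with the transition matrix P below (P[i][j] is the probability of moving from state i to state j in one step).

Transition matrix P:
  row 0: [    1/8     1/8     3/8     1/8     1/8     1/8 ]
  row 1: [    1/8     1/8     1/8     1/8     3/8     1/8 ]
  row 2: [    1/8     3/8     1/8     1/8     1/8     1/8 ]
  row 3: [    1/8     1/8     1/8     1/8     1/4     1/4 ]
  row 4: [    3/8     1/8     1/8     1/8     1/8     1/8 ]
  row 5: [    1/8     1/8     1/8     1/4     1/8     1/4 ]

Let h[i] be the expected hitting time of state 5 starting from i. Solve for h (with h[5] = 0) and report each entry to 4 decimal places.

First-step conditioning: h[5] = 0; for i ≠ 5, h[i] = 1 + Σ_k P[i][k]·h[k].
  h[0] = 1 + 1/8·h[0] + 1/8·h[1] + 3/8·h[2] + 1/8·h[3] + 1/8·h[4]
  h[1] = 1 + 1/8·h[0] + 1/8·h[1] + 1/8·h[2] + 1/8·h[3] + 3/8·h[4]
  h[2] = 1 + 1/8·h[0] + 3/8·h[1] + 1/8·h[2] + 1/8·h[3] + 1/8·h[4]
  h[3] = 1 + 1/8·h[0] + 1/8·h[1] + 1/8·h[2] + 1/8·h[3] + 1/4·h[4]
  h[4] = 1 + 3/8·h[0] + 1/8·h[1] + 1/8·h[2] + 1/8·h[3] + 1/8·h[4]
Solving the 5×5 linear system over states ≠ 5 gives exactly h = [64/9, 64/9, 64/9, 56/9, 64/9, 0] (h[5] = 0 is the target).

h = [7.1111, 7.1111, 7.1111, 6.2222, 7.1111, 0.0000]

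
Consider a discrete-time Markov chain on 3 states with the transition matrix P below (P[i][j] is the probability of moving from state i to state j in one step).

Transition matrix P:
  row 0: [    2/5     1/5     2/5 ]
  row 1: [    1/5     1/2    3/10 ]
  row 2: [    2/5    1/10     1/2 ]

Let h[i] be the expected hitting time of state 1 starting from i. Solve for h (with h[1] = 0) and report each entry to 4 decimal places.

h = [6.4286, 0.0000, 7.1429]

First-step conditioning: h[1] = 0; for i ≠ 1, h[i] = 1 + Σ_k P[i][k]·h[k].
  h[0] = 1 + 2/5·h[0] + 2/5·h[2]
  h[2] = 1 + 2/5·h[0] + 1/2·h[2]
Solving the 2×2 linear system over states ≠ 1 gives exactly h = [45/7, 0, 50/7] (h[1] = 0 is the target).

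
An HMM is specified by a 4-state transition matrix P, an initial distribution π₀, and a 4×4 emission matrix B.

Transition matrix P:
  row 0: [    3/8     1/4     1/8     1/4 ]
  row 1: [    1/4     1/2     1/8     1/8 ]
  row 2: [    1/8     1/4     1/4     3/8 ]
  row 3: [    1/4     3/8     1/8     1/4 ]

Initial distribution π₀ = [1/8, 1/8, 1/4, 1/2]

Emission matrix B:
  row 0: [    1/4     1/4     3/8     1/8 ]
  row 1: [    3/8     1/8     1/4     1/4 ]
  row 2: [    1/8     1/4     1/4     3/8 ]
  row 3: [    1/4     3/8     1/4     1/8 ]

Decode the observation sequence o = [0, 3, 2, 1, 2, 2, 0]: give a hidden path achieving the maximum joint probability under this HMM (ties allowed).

t=0: δ = [3.125e-02, 4.688e-02, 3.125e-02, 1.250e-01]  (obs o_0=0)
t=1: δ = [3.906e-03, 1.172e-02, 5.859e-03, 3.906e-03]  ψ = [3, 3, 3, 3]  (obs o_1=3)
t=2: δ = [1.099e-03, 1.465e-03, 3.662e-04, 5.493e-04]  ψ = [1, 1, 1, 2]  (obs o_2=2)
t=3: δ = [1.030e-04, 9.155e-05, 4.578e-05, 1.030e-04]  ψ = [0, 1, 1, 0]  (obs o_3=1)
t=4: δ = [1.448e-05, 1.144e-05, 3.219e-06, 6.437e-06]  ψ = [0, 1, 0, 0]  (obs o_4=2)
t=5: δ = [2.037e-06, 1.431e-06, 4.526e-07, 9.052e-07]  ψ = [0, 1, 0, 0]  (obs o_5=2)
t=6: δ = [1.910e-07, 2.682e-07, 3.183e-08, 1.273e-07]  ψ = [0, 1, 0, 0]  (obs o_6=0)
backtrack: best end state = 1; path = [3, 1, 1, 1, 1, 1, 1]

path = [3, 1, 1, 1, 1, 1, 1]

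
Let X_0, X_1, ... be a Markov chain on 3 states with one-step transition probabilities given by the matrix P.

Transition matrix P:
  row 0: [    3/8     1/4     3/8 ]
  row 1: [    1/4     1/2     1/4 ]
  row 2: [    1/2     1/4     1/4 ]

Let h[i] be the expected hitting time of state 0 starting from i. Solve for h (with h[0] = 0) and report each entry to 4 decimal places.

First-step conditioning: h[0] = 0; for i ≠ 0, h[i] = 1 + Σ_k P[i][k]·h[k].
  h[1] = 1 + 1/2·h[1] + 1/4·h[2]
  h[2] = 1 + 1/4·h[1] + 1/4·h[2]
Solving the 2×2 linear system over states ≠ 0 gives exactly h = [0, 16/5, 12/5] (h[0] = 0 is the target).

h = [0.0000, 3.2000, 2.4000]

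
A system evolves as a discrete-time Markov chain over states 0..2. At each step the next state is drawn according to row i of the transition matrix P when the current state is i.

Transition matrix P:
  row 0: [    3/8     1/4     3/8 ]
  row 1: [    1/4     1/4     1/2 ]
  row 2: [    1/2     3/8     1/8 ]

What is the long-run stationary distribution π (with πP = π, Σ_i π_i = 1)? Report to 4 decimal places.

π = [0.3797, 0.2911, 0.3291]

Balance equations π_j = Σ_i π_i·P[i][j]:
  π_0 = 3/8·π_0 + 1/4·π_1 + 1/2·π_2
  π_1 = 1/4·π_0 + 1/4·π_1 + 3/8·π_2
  normalize: π_0 + π_1 + π_2 = 1
Solving the linear system gives exactly π = [30/79, 23/79, 26/79].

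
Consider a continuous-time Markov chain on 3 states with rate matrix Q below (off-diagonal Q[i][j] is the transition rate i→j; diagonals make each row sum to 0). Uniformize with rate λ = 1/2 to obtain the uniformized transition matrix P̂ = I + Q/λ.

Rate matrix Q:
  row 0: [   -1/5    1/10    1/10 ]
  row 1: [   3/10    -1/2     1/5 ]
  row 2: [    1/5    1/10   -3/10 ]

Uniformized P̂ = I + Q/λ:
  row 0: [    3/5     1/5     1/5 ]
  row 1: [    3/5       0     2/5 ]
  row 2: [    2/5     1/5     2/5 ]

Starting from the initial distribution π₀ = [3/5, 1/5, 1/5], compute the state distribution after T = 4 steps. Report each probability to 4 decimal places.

t=0: π = [0.6000, 0.2000, 0.2000]
t=1: π = [0.5600, 0.1600, 0.2800]
t=2: π = [0.5440, 0.1680, 0.2880]
t=3: π = [0.5424, 0.1664, 0.2912]
t=4: π = [0.5418, 0.1667, 0.2915]

π = [0.5418, 0.1667, 0.2915]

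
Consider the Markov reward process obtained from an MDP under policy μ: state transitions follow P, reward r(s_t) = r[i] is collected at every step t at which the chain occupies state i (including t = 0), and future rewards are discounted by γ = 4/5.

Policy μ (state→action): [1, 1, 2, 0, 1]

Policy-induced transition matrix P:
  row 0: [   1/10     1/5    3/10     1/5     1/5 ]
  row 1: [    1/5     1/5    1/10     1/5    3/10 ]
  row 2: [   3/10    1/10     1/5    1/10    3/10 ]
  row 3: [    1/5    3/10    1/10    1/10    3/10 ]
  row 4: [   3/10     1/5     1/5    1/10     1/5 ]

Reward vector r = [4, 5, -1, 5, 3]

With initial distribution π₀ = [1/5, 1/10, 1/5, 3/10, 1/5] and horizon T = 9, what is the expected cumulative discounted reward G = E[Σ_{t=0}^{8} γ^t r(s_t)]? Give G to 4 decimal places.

G = 13.6929

t=0: π = [0.2000, 0.1000, 0.2000, 0.3000, 0.2000], E[r] = 3.2000, γ^t·E[r] = 3.200000, running G = 3.200000
t=1: π = [0.2200, 0.2100, 0.1800, 0.1300, 0.2600], E[r] = 3.1800, γ^t·E[r] = 2.544000, running G = 5.744000
t=2: π = [0.2220, 0.1950, 0.1880, 0.1430, 0.2520], E[r] = 3.1460, γ^t·E[r] = 2.013440, running G = 7.757440
t=3: π = [0.2218, 0.1955, 0.1884, 0.1417, 0.2526], E[r] = 3.1426, γ^t·E[r] = 1.609011, running G = 9.366451
t=4: π = [0.2219, 0.1953, 0.1885, 0.1417, 0.2526], E[r] = 3.1422, γ^t·E[r] = 1.287045, running G = 10.653496
t=5: π = [0.2219, 0.1953, 0.1885, 0.1417, 0.2526], E[r] = 3.1421, γ^t·E[r] = 1.029593, running G = 11.683090
t=6: π = [0.2219, 0.1953, 0.1885, 0.1417, 0.2526], E[r] = 3.1421, γ^t·E[r] = 0.823673, running G = 12.506763
t=7: π = [0.2219, 0.1953, 0.1885, 0.1417, 0.2526], E[r] = 3.1421, γ^t·E[r] = 0.658938, running G = 13.165701
t=8: π = [0.2219, 0.1953, 0.1885, 0.1417, 0.2526], E[r] = 3.1421, γ^t·E[r] = 0.527150, running G = 13.692852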